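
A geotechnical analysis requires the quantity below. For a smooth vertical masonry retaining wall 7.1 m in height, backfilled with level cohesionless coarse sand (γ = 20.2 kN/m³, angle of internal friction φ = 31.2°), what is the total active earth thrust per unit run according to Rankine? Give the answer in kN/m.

K_a = tan²(45° − φ/2) = 0.3175.
P_a = ½ K_a γ H² = 0.5 × 0.3175 × 20.2 × 7.1² = 161.7 kN/m.

162 kN/m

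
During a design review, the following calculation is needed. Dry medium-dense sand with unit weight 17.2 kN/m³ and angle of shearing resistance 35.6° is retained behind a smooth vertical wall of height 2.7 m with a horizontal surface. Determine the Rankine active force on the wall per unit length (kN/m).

K_a = tan²(45° − φ/2) = 0.2641.
P_a = ½ K_a γ H² = 0.5 × 0.2641 × 17.2 × 2.7² = 16.56 kN/m.

16.6 kN/m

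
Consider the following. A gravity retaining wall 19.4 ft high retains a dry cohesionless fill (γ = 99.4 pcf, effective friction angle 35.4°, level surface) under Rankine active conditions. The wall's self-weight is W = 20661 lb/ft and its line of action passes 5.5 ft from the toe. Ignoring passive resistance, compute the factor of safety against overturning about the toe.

K_a = tan²(45° − 35.4°/2) = 0.2664.
P_a = ½K_aγH² = 0.5×0.2664×99.4×19.4² = 4983 lb/ft, acting at H/3 = 6.467 ft above the base.
Overturning moment M_o = P_a × H/3 = 4983 × 6.467 = 32220.
Resisting moment M_r = W × 5.5 = 20661 × 5.5 = 113600.
FS_overturning = M_r/M_o = 113600/32220 = 3.526.

3.53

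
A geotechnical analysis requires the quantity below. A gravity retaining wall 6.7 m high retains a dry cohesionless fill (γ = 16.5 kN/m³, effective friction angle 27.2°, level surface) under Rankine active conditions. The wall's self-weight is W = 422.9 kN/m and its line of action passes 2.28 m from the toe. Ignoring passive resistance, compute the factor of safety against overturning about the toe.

K_a = tan²(45° − 27.2°/2) = 0.3726.
P_a = ½K_aγH² = 0.5×0.3726×16.5×6.7² = 138.0 kN/m, acting at H/3 = 2.233 m above the base.
Overturning moment M_o = P_a × H/3 = 138.0 × 2.233 = 308.2.
Resisting moment M_r = W × 2.28 = 422.9 × 2.28 = 964.2.
FS_overturning = M_r/M_o = 964.2/308.2 = 3.129.

3.13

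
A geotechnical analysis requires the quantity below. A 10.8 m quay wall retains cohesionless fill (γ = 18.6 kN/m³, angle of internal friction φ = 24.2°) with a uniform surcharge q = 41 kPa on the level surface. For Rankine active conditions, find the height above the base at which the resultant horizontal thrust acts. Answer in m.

4.12 m

K_a = 0.4185.
Triangular part P₁ = ½K_aγH² = 454.0 at H/3 = 3.600 m; rectangular part P₂ = K_a q H = 185.3 at H/2 = 5.400 m.
ȳ = (P₁·3.600 + P₂·5.400)/(P₁+P₂) = 4.122 m.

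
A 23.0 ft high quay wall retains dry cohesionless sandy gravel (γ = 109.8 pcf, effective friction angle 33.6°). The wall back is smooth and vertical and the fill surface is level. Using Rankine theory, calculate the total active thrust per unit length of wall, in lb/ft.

K_a = tan²(45° − φ/2) = 0.2875.
P_a = ½ K_a γ H² = 0.5 × 0.2875 × 109.8 × 23.0² = 8350 lb/ft.

8350 lb/ft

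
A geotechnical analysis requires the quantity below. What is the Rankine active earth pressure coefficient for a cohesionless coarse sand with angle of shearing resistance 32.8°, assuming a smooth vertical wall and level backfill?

0.297

K_a = tan²(45° − φ/2) = tan²(28.60°) = 0.2973.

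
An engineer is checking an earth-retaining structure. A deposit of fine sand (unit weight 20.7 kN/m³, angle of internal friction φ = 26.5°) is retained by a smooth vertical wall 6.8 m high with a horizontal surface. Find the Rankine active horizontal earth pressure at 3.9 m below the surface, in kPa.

30.9 kPa

K_a = (1 − sin φ)/(1 + sin φ) = 0.3829.
σ_h = K_a γ z = 0.3829 × 20.7 × 3.9 = 30.91 kPa.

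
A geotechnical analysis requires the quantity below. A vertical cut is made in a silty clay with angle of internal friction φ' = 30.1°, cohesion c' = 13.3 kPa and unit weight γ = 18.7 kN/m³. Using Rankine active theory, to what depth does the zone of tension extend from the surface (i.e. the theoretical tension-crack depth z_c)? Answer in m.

2.47 m

K_a = tan²(45° − 30.1°/2) = 0.3320; √K_a = 0.5762.
The active pressure is zero where K_a γ z = 2c√K_a, so z_c = 2c/(γ√K_a) = 2×13.3/(18.7×0.5762) = 2.469 m.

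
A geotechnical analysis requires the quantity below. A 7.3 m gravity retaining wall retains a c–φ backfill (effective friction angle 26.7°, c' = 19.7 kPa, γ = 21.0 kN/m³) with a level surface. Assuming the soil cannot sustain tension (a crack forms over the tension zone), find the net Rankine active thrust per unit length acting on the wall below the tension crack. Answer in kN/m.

K_a = 0.3800; √K_a = 0.6164.
Tension-crack depth z_c = 2c/(γ√K_a) = 2×19.7/(21.0×0.6164) = 3.044 m.
σ_a at base = K_a γ H − 2c√K_a = 0.3800×21.0×7.3 − 2×19.7×0.6164 = 33.96 kPa.
P_a = ½ × 33.96 × (H − z_c) = 0.5×33.96×4.256 = 72.27 kN/m.

72.3 kN/m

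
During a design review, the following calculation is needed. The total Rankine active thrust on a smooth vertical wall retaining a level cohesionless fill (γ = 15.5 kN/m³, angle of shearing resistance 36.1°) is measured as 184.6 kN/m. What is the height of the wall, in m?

9.60 m

K_a = 0.2585. P_a = ½ K_a γ H² ⇒ H = √(2P_a/(K_a γ)).
H = √(2×184.6/(0.2585×15.5)) = 9.599 m.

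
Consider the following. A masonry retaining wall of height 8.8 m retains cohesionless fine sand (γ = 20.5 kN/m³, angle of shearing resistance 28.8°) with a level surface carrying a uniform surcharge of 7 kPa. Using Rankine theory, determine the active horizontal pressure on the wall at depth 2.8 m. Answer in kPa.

K_a = (1 − sin φ)/(1 + sin φ) = 0.3498.
σ_v = γz + q = 20.5 × 2.8 + 7 = 64.40 kPa.
σ_h = K_a σ_v = 0.3498 × 64.40 = 22.52 kPa.

22.5 kPa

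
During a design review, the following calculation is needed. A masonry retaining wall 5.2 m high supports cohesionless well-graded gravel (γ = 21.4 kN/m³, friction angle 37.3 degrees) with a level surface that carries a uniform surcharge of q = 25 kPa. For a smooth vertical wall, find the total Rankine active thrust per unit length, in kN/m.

103 kN/m

K_a = tan²(45° − φ/2) = 0.2453.
Soil triangle: ½ K_a γ H² = 0.5×0.2453×21.4×5.2² = 70.98 kN/m.
Surcharge rectangle: K_a q H = 0.2453×25×5.2 = 31.89 kN/m.
Total = 70.98 + 31.89 = 102.9 kN/m.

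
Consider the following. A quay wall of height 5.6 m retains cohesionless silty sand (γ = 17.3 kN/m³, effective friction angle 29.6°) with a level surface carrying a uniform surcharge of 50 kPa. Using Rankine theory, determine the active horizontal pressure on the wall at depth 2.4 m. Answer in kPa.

K_a = (1 − sin φ)/(1 + sin φ) = 0.3387.
σ_v = γz + q = 17.3 × 2.4 + 50 = 91.52 kPa.
σ_h = K_a σ_v = 0.3387 × 91.52 = 31.00 kPa.

31.0 kPa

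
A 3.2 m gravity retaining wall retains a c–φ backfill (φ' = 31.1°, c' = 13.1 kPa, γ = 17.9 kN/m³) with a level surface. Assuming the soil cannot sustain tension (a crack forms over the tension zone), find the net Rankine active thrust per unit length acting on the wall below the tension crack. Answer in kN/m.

K_a = 0.3188; √K_a = 0.5646.
Tension-crack depth z_c = 2c/(γ√K_a) = 2×13.1/(17.9×0.5646) = 2.592 m.
σ_a at base = K_a γ H − 2c√K_a = 0.3188×17.9×3.2 − 2×13.1×0.5646 = 3.468 kPa.
P_a = ½ × 3.468 × (H − z_c) = 0.5×3.468×0.6077 = 1.054 kN/m.

1.05 kN/m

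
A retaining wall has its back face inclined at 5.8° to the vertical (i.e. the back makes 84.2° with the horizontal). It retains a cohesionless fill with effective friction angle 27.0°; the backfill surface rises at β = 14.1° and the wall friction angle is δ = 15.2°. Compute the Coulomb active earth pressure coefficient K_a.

K_a = sin²(α+φ) / [sin²α · sin(α−δ) · (1 + √{sin(φ+δ)sin(φ−β) / (sin(α−δ)sin(α+β))})²].
With α = 84.2°, φ = 27.0°, δ = 15.2°, β = 14.1°: K_a = 0.4780.

0.478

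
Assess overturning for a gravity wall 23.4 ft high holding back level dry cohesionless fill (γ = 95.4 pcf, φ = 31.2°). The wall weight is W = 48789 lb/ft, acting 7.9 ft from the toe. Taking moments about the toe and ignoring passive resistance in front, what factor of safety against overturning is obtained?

K_a = tan²(45° − 31.2°/2) = 0.3175.
P_a = ½K_aγH² = 0.5×0.3175×95.4×23.4² = 8293 lb/ft, acting at H/3 = 7.800 ft above the base.
Overturning moment M_o = P_a × H/3 = 8293 × 7.800 = 64680.
Resisting moment M_r = W × 7.9 = 48789 × 7.9 = 385400.
FS_overturning = M_r/M_o = 385400/64680 = 5.959.

5.96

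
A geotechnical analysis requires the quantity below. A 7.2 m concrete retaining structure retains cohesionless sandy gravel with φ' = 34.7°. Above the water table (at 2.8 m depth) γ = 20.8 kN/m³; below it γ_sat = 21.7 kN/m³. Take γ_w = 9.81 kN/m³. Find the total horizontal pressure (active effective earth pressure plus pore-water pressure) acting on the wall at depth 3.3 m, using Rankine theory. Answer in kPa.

K_a = (1 − sin φ)/(1 + sin φ) = 0.2745.
γ' = 21.7 − 9.81 = 11.89 kN/m³.
Effective vertical stress at 3.3 m: σ'_v = 20.8×2.8 + 11.89×0.500 = 64.18 kPa.
σ'_h = K_a σ'_v = 0.2745 × 64.18 = 17.62 kPa; u = γ_w × 0.500 = 4.905 kPa.
Total σ_h = 17.62 + 4.905 = 22.52 kPa.

22.5 kPa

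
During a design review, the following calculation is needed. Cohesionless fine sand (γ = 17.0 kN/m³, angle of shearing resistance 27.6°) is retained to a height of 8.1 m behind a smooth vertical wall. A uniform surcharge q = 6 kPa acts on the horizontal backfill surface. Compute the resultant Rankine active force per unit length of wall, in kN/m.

222 kN/m

K_a = tan²(45° − φ/2) = 0.3668.
Soil triangle: ½ K_a γ H² = 0.5×0.3668×17.0×8.1² = 204.5 kN/m.
Surcharge rectangle: K_a q H = 0.3668×6×8.1 = 17.83 kN/m.
Total = 204.5 + 17.83 = 222.4 kN/m.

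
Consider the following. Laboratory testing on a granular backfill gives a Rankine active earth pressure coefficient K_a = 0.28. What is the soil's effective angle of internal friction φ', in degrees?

34.2°

K_a = tan²(45° − φ/2) ⇒ 45° − φ/2 = arctan(√0.28) = 27.89°.
φ = 2(45° − 27.89°) = 34.23°.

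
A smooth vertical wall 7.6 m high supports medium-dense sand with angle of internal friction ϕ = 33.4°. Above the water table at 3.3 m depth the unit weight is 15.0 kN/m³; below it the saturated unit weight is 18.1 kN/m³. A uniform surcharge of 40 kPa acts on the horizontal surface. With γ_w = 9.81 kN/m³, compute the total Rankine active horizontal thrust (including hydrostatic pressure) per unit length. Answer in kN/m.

K_a = tan²(45° − φ/2) = 0.2899.
γ' = 18.1 − 9.81 = 8.290 kN/m³. h₂ = H − d_w = 4.3 m.
σ'_h: at surface K_a·q = 11.60; at WT K_a(q+γd_w) = 25.95; at base K_a(q+γd_w+γ'h₂) = 36.28 kPa.
P₁ = ½(11.60+25.95)×3.3 = 61.95; P₂ = ½(25.95+36.28)×4.3 = 133.8; P_w = ½γ_w h₂² = 90.69.
Total = 61.95+133.8+90.69 = 286.4 kN/m.

286 kN/m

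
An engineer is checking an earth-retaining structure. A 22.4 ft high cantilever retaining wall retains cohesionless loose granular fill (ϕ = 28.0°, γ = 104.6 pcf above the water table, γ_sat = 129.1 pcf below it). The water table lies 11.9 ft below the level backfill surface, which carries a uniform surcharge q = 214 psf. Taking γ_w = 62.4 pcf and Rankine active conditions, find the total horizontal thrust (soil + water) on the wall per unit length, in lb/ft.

13900 lb/ft

K_a = tan²(45° − φ/2) = 0.3610.
γ' = 129.1 − 62.4 = 66.70 pcf. h₂ = H − d_w = 10.5 ft.
σ'_h: at surface K_a·q = 77.26; at WT K_a(q+γd_w) = 526.7; at base K_a(q+γd_w+γ'h₂) = 779.5 psf.
P₁ = ½(77.26+526.7)×11.9 = 3593; P₂ = ½(526.7+779.5)×10.5 = 6857; P_w = ½γ_w h₂² = 3440.
Total = 3593+6857+3440 = 13890 lb/ft.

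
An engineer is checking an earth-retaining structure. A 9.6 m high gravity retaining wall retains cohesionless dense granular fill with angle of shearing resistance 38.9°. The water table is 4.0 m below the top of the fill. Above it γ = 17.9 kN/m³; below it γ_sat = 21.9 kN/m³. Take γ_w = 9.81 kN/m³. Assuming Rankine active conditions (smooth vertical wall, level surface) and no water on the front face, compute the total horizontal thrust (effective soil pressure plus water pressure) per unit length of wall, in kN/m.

K_a = tan²(45° − φ/2) = 0.2285.
γ' = 21.9 − 9.81 = 12.09 kN/m³. Depth below WT = 5.6 m.
σ'_h at WT = K_a γ d_w = 16.36 kPa; at base = 16.36 + K_a γ' × 5.6 = 31.84 kPa.
P₁ (0–4.0 m) = ½×16.36×4.0 = 32.73. P₂ (4.0–9.6 m) = ½(16.36+31.84)×5.6 = 135.0.
P_w = ½ γ_w h₂² = 0.5×9.81×5.6² = 153.8. Total = 32.73+135.0+153.8 = 321.5 kN/m.

321 kN/m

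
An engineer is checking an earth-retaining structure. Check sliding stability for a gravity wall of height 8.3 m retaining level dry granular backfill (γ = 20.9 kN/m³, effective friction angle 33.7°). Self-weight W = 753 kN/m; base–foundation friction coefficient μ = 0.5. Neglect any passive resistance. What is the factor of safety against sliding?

K_a = tan²(45° − 33.7°/2) = 0.2863.
P_a = ½K_aγH² = 0.5×0.2863×20.9×8.3² = 206.1 kN/m, acting at H/3 = 2.767 m above the base.
FS_sliding = μW / P_a = 0.5×753 / 206.1 = 1.827.

1.83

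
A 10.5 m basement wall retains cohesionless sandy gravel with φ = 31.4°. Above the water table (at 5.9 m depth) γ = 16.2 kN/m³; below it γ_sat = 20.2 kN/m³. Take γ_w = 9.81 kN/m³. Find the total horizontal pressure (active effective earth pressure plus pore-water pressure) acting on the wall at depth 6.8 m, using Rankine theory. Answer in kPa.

41.9 kPa

K_a = (1 − sin φ)/(1 + sin φ) = 0.3149.
γ' = 20.2 − 9.81 = 10.39 kN/m³.
Effective vertical stress at 6.8 m: σ'_v = 16.2×5.9 + 10.39×0.900 = 104.9 kPa.
σ'_h = K_a σ'_v = 0.3149 × 104.9 = 33.04 kPa; u = γ_w × 0.900 = 8.829 kPa.
Total σ_h = 33.04 + 8.829 = 41.87 kPa.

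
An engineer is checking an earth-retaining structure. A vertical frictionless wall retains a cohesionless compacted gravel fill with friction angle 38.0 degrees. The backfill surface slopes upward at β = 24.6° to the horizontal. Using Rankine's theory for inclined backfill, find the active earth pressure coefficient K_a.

0.304

K_a = cos β · (cos β − √(cos²β − cos²φ)) / (cos β + √(cos²β − cos²φ)).
cos β = 0.9092, cos φ = 0.7880, √(cos²β − cos²φ) = 0.4536.
K_a = 0.9092 × (0.9092 − 0.4536)/(0.9092 + 0.4536) = 0.3040.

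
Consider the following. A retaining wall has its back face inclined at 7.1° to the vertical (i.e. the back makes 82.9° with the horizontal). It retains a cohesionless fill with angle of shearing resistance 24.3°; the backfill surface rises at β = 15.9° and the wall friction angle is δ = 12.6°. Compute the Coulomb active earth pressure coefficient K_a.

0.576

K_a = sin²(α+φ) / [sin²α · sin(α−δ) · (1 + √{sin(φ+δ)sin(φ−β) / (sin(α−δ)sin(α+β))})²].
With α = 82.9°, φ = 24.3°, δ = 12.6°, β = 15.9°: K_a = 0.5762.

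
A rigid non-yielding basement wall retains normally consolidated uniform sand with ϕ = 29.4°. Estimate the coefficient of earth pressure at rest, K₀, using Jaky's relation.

K₀ = 1 − sin φ' = 1 − sin 29.4° = 0.5091.

0.509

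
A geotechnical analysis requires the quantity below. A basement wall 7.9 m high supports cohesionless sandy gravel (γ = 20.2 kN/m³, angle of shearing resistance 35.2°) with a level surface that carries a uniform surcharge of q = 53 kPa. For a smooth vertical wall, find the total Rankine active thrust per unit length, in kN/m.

K_a = tan²(45° − φ/2) = 0.2687.
Soil triangle: ½ K_a γ H² = 0.5×0.2687×20.2×7.9² = 169.4 kN/m.
Surcharge rectangle: K_a q H = 0.2687×53×7.9 = 112.5 kN/m.
Total = 169.4 + 112.5 = 281.9 kN/m.

282 kN/m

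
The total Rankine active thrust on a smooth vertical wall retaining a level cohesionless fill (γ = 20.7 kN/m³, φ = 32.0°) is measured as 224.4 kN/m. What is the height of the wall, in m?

K_a = 0.3073. P_a = ½ K_a γ H² ⇒ H = √(2P_a/(K_a γ)).
H = √(2×224.4/(0.3073×20.7)) = 8.400 m.

8.40 m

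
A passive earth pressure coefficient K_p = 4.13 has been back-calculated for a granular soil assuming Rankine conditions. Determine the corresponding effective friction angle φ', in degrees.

K_p = (1+sin φ)/(1−sin φ) ⇒ sin φ = (K_p − 1)/(K_p + 1) = 0.6101.
φ = arcsin(0.6101) = 37.60°.

37.6°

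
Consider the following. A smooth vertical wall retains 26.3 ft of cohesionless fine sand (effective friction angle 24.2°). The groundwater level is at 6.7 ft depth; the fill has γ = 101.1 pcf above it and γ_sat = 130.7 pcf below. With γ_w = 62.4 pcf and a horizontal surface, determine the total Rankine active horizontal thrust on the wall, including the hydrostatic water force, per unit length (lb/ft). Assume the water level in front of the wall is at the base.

24000 lb/ft

K_a = tan²(45° − φ/2) = 0.4185.
γ' = 130.7 − 62.4 = 68.30 pcf. Depth below WT = 19.6 ft.
σ'_h at WT = K_a γ d_w = 283.5 psf; at base = 283.5 + K_a γ' × 19.6 = 843.8 psf.
P₁ (0–6.7 ft) = ½×283.5×6.7 = 949.7. P₂ (6.7–26.3 ft) = ½(283.5+843.8)×19.6 = 11050.
P_w = ½ γ_w h₂² = 0.5×62.4×19.6² = 11990. Total = 949.7+11050+11990 = 23980 lb/ft.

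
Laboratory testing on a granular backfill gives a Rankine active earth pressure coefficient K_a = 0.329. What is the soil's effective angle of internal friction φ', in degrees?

30.3°

K_a = tan²(45° − φ/2) ⇒ 45° − φ/2 = arctan(√0.329) = 29.84°.
φ = 2(45° − 29.84°) = 30.32°.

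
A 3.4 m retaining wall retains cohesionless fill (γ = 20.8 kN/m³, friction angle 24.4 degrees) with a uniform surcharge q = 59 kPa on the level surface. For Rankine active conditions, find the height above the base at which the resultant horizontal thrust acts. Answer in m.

K_a = 0.4153.
Triangular part P₁ = ½K_aγH² = 49.93 at H/3 = 1.133 m; rectangular part P₂ = K_a q H = 83.31 at H/2 = 1.700 m.
ȳ = (P₁·1.133 + P₂·1.700)/(P₁+P₂) = 1.488 m.

1.49 m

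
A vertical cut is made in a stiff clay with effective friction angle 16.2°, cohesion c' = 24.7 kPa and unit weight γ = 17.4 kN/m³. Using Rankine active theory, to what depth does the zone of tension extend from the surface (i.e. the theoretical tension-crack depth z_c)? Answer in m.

3.78 m

K_a = tan²(45° − 16.2°/2) = 0.5637; √K_a = 0.7508.
The active pressure is zero where K_a γ z = 2c√K_a, so z_c = 2c/(γ√K_a) = 2×24.7/(17.4×0.7508) = 3.781 m.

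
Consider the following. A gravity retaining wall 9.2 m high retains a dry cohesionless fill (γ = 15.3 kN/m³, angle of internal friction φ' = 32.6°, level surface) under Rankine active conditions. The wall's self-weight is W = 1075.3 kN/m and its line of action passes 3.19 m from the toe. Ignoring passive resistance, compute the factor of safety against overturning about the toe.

K_a = tan²(45° − 32.6°/2) = 0.2997.
P_a = ½K_aγH² = 0.5×0.2997×15.3×9.2² = 194.1 kN/m, acting at H/3 = 3.067 m above the base.
Overturning moment M_o = P_a × H/3 = 194.1 × 3.067 = 595.2.
Resisting moment M_r = W × 3.19 = 1075.3 × 3.19 = 3430.
FS_overturning = M_r/M_o = 3430/595.2 = 5.763.

5.76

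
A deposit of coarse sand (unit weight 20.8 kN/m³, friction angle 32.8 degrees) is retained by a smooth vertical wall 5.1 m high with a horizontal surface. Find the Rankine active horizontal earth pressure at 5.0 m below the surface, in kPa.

K_a = (1 − sin φ)/(1 + sin φ) = 0.2973.
σ_h = K_a γ z = 0.2973 × 20.8 × 5.0 = 30.92 kPa.

30.9 kPa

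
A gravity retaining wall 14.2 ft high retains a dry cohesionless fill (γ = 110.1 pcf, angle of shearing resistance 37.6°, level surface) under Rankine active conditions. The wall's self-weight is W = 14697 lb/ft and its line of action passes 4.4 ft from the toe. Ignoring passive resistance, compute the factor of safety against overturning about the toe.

K_a = tan²(45° − 37.6°/2) = 0.2421.
P_a = ½K_aγH² = 0.5×0.2421×110.1×14.2² = 2688 lb/ft, acting at H/3 = 4.733 ft above the base.
Overturning moment M_o = P_a × H/3 = 2688 × 4.733 = 12720.
Resisting moment M_r = W × 4.4 = 14697 × 4.4 = 64670.
FS_overturning = M_r/M_o = 64670/12720 = 5.083.

5.08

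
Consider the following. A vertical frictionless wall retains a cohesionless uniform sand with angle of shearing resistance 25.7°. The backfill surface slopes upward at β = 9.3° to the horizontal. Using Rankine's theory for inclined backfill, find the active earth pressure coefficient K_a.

K_a = cos β · (cos β − √(cos²β − cos²φ)) / (cos β + √(cos²β − cos²φ)).
cos β = 0.9869, cos φ = 0.9011, √(cos²β − cos²φ) = 0.4024.
K_a = 0.9869 × (0.9869 − 0.4024)/(0.9869 + 0.4024) = 0.4151.

0.415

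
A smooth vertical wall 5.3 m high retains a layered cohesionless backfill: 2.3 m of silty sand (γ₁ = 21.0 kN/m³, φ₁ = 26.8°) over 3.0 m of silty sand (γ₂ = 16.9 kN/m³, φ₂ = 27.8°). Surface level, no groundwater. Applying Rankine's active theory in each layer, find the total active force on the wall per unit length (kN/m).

K_a1 = tan²(45°−26.8°/2) = 0.3785; K_a2 = tan²(45°−27.8°/2) = 0.3639.
Layer 1: σ at base = K_a1 γ₁ h₁ = 18.28 kPa; P₁ = ½×18.28×2.3 = 21.02.
Layer 2: σ_v at top = γ₁h₁ = 48.30; σ_h top = K_a2×48.30 = 17.58; σ_h base = K_a2×(48.30+16.9×3.0) = 36.03.
P₂ = ½(17.58+36.03)×3.0 = 80.40. Total P_a = 21.02+80.40 = 101.4 kN/m.

101 kN/m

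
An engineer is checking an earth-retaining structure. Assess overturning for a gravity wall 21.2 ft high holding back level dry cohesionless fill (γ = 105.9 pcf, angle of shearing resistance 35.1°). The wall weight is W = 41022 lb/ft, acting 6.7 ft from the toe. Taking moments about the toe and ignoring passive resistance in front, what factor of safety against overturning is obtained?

K_a = tan²(45° − 35.1°/2) = 0.2698.
P_a = ½K_aγH² = 0.5×0.2698×105.9×21.2² = 6422 lb/ft, acting at H/3 = 7.067 ft above the base.
Overturning moment M_o = P_a × H/3 = 6422 × 7.067 = 45380.
Resisting moment M_r = W × 6.7 = 41022 × 6.7 = 274800.
FS_overturning = M_r/M_o = 274800/45380 = 6.057.

6.06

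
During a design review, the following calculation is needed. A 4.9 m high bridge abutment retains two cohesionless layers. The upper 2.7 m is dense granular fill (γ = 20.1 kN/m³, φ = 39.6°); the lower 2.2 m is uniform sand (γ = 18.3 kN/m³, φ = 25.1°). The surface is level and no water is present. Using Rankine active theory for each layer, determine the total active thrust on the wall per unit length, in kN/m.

82.4 kN/m

K_a1 = tan²(45°−39.6°/2) = 0.2214; K_a2 = tan²(45°−25.1°/2) = 0.4043.
Layer 1: σ at base = K_a1 γ₁ h₁ = 12.02 kPa; P₁ = ½×12.02×2.7 = 16.22.
Layer 2: σ_v at top = γ₁h₁ = 54.27; σ_h top = K_a2×54.27 = 21.94; σ_h base = K_a2×(54.27+18.3×2.2) = 38.22.
P₂ = ½(21.94+38.22)×2.2 = 66.18. Total P_a = 16.22+66.18 = 82.40 kN/m.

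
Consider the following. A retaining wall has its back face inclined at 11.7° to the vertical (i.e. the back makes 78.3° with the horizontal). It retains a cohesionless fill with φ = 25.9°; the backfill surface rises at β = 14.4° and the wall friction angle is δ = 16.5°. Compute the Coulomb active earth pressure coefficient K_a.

0.575

K_a = sin²(α+φ) / [sin²α · sin(α−δ) · (1 + √{sin(φ+δ)sin(φ−β) / (sin(α−δ)sin(α+β))})²].
With α = 78.3°, φ = 25.9°, δ = 16.5°, β = 14.4°: K_a = 0.5750.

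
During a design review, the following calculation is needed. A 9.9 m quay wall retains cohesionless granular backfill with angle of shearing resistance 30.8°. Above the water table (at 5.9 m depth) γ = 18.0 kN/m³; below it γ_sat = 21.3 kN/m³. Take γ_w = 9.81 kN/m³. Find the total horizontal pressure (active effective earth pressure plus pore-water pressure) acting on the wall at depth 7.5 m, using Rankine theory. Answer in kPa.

K_a = (1 − sin φ)/(1 + sin φ) = 0.3227.
γ' = 21.3 − 9.81 = 11.49 kN/m³.
Effective vertical stress at 7.5 m: σ'_v = 18.0×5.9 + 11.49×1.60 = 124.6 kPa.
σ'_h = K_a σ'_v = 0.3227 × 124.6 = 40.20 kPa; u = γ_w × 1.60 = 15.70 kPa.
Total σ_h = 40.20 + 15.70 = 55.90 kPa.

55.9 kPa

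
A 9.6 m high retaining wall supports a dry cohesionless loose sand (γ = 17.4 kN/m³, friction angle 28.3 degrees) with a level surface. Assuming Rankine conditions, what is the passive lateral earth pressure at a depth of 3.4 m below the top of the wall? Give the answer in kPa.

K_p = (1 + sin φ)/(1 − sin φ) = 2.803.
σ_h = K_p γ z = 2.803 × 17.4 × 3.4 = 165.8 kPa.

166 kPa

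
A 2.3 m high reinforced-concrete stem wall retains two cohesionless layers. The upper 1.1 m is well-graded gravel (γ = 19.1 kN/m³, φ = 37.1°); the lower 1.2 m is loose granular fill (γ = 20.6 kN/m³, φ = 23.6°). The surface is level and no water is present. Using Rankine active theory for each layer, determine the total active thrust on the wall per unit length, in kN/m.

20.0 kN/m

K_a1 = tan²(45°−37.1°/2) = 0.2475; K_a2 = tan²(45°−23.6°/2) = 0.4282.
Layer 1: σ at base = K_a1 γ₁ h₁ = 5.200 kPa; P₁ = ½×5.200×1.1 = 2.860.
Layer 2: σ_v at top = γ₁h₁ = 21.01; σ_h top = K_a2×21.01 = 8.997; σ_h base = K_a2×(21.01+20.6×1.2) = 19.58.
P₂ = ½(8.997+19.58)×1.2 = 17.15. Total P_a = 2.860+17.15 = 20.01 kN/m.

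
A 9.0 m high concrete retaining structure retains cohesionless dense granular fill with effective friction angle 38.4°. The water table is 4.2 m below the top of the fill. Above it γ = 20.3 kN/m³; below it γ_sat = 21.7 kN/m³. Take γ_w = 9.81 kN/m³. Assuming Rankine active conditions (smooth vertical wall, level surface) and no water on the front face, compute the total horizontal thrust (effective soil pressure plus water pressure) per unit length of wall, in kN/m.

283 kN/m

K_a = tan²(45° − φ/2) = 0.2337.
γ' = 21.7 − 9.81 = 11.89 kN/m³. Depth below WT = 4.8 m.
σ'_h at WT = K_a γ d_w = 19.92 kPa; at base = 19.92 + K_a γ' × 4.8 = 33.26 kPa.
P₁ (0–4.2 m) = ½×19.92×4.2 = 41.84. P₂ (4.2–9.0 m) = ½(19.92+33.26)×4.8 = 127.6.
P_w = ½ γ_w h₂² = 0.5×9.81×4.8² = 113.0. Total = 41.84+127.6+113.0 = 282.5 kN/m.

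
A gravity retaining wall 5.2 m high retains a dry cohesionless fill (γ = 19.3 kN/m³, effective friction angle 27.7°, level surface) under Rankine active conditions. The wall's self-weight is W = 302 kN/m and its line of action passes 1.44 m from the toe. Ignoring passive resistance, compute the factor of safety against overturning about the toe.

K_a = tan²(45° − 27.7°/2) = 0.3653.
P_a = ½K_aγH² = 0.5×0.3653×19.3×5.2² = 95.33 kN/m, acting at H/3 = 1.733 m above the base.
Overturning moment M_o = P_a × H/3 = 95.33 × 1.733 = 165.2.
Resisting moment M_r = W × 1.44 = 302 × 1.44 = 434.9.
FS_overturning = M_r/M_o = 434.9/165.2 = 2.632.

2.63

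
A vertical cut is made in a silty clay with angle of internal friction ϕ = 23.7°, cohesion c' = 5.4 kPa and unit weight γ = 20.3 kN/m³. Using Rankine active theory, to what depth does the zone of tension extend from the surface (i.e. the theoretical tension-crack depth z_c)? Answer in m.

K_a = tan²(45° − 23.7°/2) = 0.4266; √K_a = 0.6531.
The active pressure is zero where K_a γ z = 2c√K_a, so z_c = 2c/(γ√K_a) = 2×5.4/(20.3×0.6531) = 0.8146 m.

0.815 m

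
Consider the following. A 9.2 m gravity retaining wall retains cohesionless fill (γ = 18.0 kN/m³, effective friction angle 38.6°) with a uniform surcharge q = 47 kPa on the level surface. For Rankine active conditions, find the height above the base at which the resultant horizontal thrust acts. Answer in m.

K_a = 0.2316.
Triangular part P₁ = ½K_aγH² = 176.4 at H/3 = 3.067 m; rectangular part P₂ = K_a q H = 100.2 at H/2 = 4.600 m.
ȳ = (P₁·3.067 + P₂·4.600)/(P₁+P₂) = 3.622 m.

3.62 m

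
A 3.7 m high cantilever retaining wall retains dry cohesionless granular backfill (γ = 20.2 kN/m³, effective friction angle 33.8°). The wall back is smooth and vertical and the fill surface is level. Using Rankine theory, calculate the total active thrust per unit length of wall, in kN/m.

K_a = tan²(45° − φ/2) = 0.2851.
P_a = ½ K_a γ H² = 0.5 × 0.2851 × 20.2 × 3.7² = 39.42 kN/m.

39.4 kN/m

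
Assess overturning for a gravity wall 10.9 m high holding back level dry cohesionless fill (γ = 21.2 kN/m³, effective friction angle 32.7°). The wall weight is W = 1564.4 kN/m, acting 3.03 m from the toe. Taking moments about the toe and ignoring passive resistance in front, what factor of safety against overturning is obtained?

3.47

K_a = tan²(45° − 32.7°/2) = 0.2985.
P_a = ½K_aγH² = 0.5×0.2985×21.2×10.9² = 375.9 kN/m, acting at H/3 = 3.633 m above the base.
Overturning moment M_o = P_a × H/3 = 375.9 × 3.633 = 1366.
Resisting moment M_r = W × 3.03 = 1564.4 × 3.03 = 4740.
FS_overturning = M_r/M_o = 4740/1366 = 3.470.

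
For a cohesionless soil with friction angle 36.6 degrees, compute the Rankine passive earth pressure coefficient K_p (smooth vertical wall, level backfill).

K_p = (1 + sin φ)/(1 − sin φ) = tan²(45° + 36.6°/2) = 3.953.

3.95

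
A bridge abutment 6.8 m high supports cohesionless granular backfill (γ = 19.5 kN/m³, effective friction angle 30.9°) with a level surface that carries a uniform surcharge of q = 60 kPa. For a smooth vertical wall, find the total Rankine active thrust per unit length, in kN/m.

276 kN/m

K_a = tan²(45° − φ/2) = 0.3214.
Soil triangle: ½ K_a γ H² = 0.5×0.3214×19.5×6.8² = 144.9 kN/m.
Surcharge rectangle: K_a q H = 0.3214×60×6.8 = 131.1 kN/m.
Total = 144.9 + 131.1 = 276.0 kN/m.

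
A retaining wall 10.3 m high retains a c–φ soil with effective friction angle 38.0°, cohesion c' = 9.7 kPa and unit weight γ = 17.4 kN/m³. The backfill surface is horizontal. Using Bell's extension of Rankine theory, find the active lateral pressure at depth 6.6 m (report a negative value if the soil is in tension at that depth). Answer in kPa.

K_a = (1 − sin φ)/(1 + sin φ) = 0.2379.
σ_a = K_a γ z − 2c√K_a = 0.2379×17.4×6.6 − 2×9.7×0.4877 = 17.86 kPa.

17.9 kPa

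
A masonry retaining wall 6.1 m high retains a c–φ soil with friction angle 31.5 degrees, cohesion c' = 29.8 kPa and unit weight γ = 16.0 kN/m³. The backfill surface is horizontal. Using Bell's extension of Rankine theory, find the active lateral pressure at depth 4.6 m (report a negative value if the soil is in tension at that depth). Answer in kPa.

-10.3 kPa

K_a = (1 − sin φ)/(1 + sin φ) = 0.3136.
σ_a = K_a γ z − 2c√K_a = 0.3136×16.0×4.6 − 2×29.8×0.5600 = -10.29 kPa.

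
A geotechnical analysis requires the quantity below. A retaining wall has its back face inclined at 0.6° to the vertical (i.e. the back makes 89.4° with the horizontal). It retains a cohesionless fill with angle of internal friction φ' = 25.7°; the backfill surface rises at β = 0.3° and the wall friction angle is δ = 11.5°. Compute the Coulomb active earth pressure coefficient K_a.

0.365

K_a = sin²(α+φ) / [sin²α · sin(α−δ) · (1 + √{sin(φ+δ)sin(φ−β) / (sin(α−δ)sin(α+β))})²].
With α = 89.4°, φ = 25.7°, δ = 11.5°, β = 0.3°: K_a = 0.3654.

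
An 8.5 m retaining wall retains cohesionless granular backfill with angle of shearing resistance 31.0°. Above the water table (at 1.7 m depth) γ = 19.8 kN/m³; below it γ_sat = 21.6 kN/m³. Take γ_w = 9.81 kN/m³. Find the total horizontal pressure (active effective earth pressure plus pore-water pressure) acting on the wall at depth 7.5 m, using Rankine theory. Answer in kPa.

K_a = (1 − sin φ)/(1 + sin φ) = 0.3201.
γ' = 21.6 − 9.81 = 11.79 kN/m³.
Effective vertical stress at 7.5 m: σ'_v = 19.8×1.7 + 11.79×5.80 = 102.0 kPa.
σ'_h = K_a σ'_v = 0.3201 × 102.0 = 32.66 kPa; u = γ_w × 5.80 = 56.90 kPa.
Total σ_h = 32.66 + 56.90 = 89.56 kPa.

89.6 kPa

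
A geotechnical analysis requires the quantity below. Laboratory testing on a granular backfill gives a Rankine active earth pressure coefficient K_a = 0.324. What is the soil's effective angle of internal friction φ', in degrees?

30.7°

K_a = tan²(45° − φ/2) ⇒ 45° − φ/2 = arctan(√0.324) = 29.65°.
φ = 2(45° − 29.65°) = 30.70°.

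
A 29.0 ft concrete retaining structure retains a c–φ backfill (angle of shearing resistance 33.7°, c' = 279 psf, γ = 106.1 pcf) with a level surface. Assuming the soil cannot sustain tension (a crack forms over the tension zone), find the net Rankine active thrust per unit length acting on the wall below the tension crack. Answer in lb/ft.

5580 lb/ft

K_a = 0.2863; √K_a = 0.5351.
Tension-crack depth z_c = 2c/(γ√K_a) = 2×279/(106.1×0.5351) = 9.829 ft.
σ_a at base = K_a γ H − 2c√K_a = 0.2863×106.1×29.0 − 2×279×0.5351 = 582.4 psf.
P_a = ½ × 582.4 × (H − z_c) = 0.5×582.4×19.17 = 5582 lb/ft.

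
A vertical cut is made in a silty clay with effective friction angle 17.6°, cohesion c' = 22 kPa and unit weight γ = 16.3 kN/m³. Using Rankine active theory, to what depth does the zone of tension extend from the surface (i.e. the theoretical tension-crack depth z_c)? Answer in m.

3.69 m

K_a = tan²(45° − 17.6°/2) = 0.5357; √K_a = 0.7319.
The active pressure is zero where K_a γ z = 2c√K_a, so z_c = 2c/(γ√K_a) = 2×22/(16.3×0.7319) = 3.688 m.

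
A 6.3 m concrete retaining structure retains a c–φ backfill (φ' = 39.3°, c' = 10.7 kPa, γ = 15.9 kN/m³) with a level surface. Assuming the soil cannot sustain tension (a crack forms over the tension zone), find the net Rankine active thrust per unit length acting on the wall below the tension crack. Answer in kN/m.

K_a = 0.2245; √K_a = 0.4738.
Tension-crack depth z_c = 2c/(γ√K_a) = 2×10.7/(15.9×0.4738) = 2.841 m.
σ_a at base = K_a γ H − 2c√K_a = 0.2245×15.9×6.3 − 2×10.7×0.4738 = 12.34 kPa.
P_a = ½ × 12.34 × (H − z_c) = 0.5×12.34×3.459 = 21.35 kN/m.

21.4 kN/m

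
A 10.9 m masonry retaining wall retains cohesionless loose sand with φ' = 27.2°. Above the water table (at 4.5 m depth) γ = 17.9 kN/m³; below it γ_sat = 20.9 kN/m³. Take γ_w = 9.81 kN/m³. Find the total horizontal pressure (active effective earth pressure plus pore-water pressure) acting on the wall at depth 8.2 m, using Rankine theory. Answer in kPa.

K_a = (1 − sin φ)/(1 + sin φ) = 0.3726.
γ' = 20.9 − 9.81 = 11.09 kN/m³.
Effective vertical stress at 8.2 m: σ'_v = 17.9×4.5 + 11.09×3.70 = 121.6 kPa.
σ'_h = K_a σ'_v = 0.3726 × 121.6 = 45.30 kPa; u = γ_w × 3.70 = 36.30 kPa.
Total σ_h = 45.30 + 36.30 = 81.60 kPa.

81.6 kPa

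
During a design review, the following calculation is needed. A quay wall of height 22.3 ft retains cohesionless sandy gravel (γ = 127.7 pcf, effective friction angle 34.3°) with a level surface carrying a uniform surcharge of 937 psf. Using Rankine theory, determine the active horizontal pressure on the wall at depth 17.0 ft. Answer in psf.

K_a = (1 − sin φ)/(1 + sin φ) = 0.2792.
σ_v = γz + q = 127.7 × 17.0 + 937 = 3108 psf.
σ_h = K_a σ_v = 0.2792 × 3108 = 867.6 psf.

868 psf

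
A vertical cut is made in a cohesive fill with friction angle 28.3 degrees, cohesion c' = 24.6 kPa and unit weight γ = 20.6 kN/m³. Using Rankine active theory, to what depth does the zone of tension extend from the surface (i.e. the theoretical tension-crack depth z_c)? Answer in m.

4.00 m

K_a = tan²(45° − 28.3°/2) = 0.3568; √K_a = 0.5973.
The active pressure is zero where K_a γ z = 2c√K_a, so z_c = 2c/(γ√K_a) = 2×24.6/(20.6×0.5973) = 3.999 m.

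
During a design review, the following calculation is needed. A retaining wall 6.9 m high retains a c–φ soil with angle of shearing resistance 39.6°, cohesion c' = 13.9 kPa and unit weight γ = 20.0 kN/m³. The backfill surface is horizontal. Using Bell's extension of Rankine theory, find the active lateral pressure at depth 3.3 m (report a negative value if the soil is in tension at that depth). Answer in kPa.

K_a = (1 − sin φ)/(1 + sin φ) = 0.2214.
σ_a = K_a γ z − 2c√K_a = 0.2214×20.0×3.3 − 2×13.9×0.4706 = 1.533 kPa.

1.53 kPa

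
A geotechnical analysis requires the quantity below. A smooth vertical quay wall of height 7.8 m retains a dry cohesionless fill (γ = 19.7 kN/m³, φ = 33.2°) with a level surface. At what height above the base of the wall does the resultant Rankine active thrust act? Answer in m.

K_a = 0.2924.
The pressure distribution is triangular, so the resultant acts at H/3 above the base = 7.8/3 = 2.600 m.

2.60 m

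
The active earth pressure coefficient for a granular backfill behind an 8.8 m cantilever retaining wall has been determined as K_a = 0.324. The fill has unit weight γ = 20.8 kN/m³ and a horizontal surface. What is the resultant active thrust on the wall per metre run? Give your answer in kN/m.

P = ½ K_a γ H² = 0.5 × 0.324 × 20.8 × 8.8² = 260.9 kN/m.

261 kN/m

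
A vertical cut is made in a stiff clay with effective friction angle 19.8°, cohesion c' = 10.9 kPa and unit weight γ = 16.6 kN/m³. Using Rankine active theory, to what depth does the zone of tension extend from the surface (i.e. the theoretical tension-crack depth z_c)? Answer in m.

1.87 m

K_a = tan²(45° − 19.8°/2) = 0.4939; √K_a = 0.7028.
The active pressure is zero where K_a γ z = 2c√K_a, so z_c = 2c/(γ√K_a) = 2×10.9/(16.6×0.7028) = 1.869 m.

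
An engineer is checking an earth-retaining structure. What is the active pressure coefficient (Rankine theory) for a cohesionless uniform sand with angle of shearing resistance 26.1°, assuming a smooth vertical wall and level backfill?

K_a = (1 − sin φ)/(1 + sin φ) = (1 − sin 26.1°)/(1 + sin 26.1°) = 0.3889.

0.389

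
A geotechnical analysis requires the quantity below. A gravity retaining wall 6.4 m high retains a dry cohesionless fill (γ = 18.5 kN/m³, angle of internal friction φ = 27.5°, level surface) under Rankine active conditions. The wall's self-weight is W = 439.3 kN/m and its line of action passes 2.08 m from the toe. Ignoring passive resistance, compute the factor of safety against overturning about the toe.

K_a = tan²(45° − 27.5°/2) = 0.3682.
P_a = ½K_aγH² = 0.5×0.3682×18.5×6.4² = 139.5 kN/m, acting at H/3 = 2.133 m above the base.
Overturning moment M_o = P_a × H/3 = 139.5 × 2.133 = 297.6.
Resisting moment M_r = W × 2.08 = 439.3 × 2.08 = 913.7.
FS_overturning = M_r/M_o = 913.7/297.6 = 3.070.

3.07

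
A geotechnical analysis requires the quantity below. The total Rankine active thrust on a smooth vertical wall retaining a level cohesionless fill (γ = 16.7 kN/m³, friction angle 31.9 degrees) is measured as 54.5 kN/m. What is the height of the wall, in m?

K_a = 0.3085. P_a = ½ K_a γ H² ⇒ H = √(2P_a/(K_a γ)).
H = √(2×54.5/(0.3085×16.7)) = 4.599 m.

4.60 m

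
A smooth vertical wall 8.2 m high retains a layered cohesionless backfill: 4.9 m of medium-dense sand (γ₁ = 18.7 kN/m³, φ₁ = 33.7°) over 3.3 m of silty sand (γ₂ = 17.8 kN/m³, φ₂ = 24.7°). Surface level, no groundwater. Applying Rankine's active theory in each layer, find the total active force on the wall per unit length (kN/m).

K_a1 = tan²(45°−33.7°/2) = 0.2863; K_a2 = tan²(45°−24.7°/2) = 0.4106.
Layer 1: σ at base = K_a1 γ₁ h₁ = 26.23 kPa; P₁ = ½×26.23×4.9 = 64.27.
Layer 2: σ_v at top = γ₁h₁ = 91.63; σ_h top = K_a2×91.63 = 37.62; σ_h base = K_a2×(91.63+17.8×3.3) = 61.74.
P₂ = ½(37.62+61.74)×3.3 = 163.9. Total P_a = 64.27+163.9 = 228.2 kN/m.

228 kN/m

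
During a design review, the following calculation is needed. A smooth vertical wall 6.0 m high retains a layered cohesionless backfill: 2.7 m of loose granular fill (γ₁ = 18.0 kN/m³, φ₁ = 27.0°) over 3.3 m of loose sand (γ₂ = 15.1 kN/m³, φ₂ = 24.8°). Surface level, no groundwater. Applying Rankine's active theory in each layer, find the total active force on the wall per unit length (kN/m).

124 kN/m

K_a1 = tan²(45°−27.0°/2) = 0.3755; K_a2 = tan²(45°−24.8°/2) = 0.4090.
Layer 1: σ at base = K_a1 γ₁ h₁ = 18.25 kPa; P₁ = ½×18.25×2.7 = 24.64.
Layer 2: σ_v at top = γ₁h₁ = 48.60; σ_h top = K_a2×48.60 = 19.88; σ_h base = K_a2×(48.60+15.1×3.3) = 40.26.
P₂ = ½(19.88+40.26)×3.3 = 99.22. Total P_a = 24.64+99.22 = 123.9 kN/m.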